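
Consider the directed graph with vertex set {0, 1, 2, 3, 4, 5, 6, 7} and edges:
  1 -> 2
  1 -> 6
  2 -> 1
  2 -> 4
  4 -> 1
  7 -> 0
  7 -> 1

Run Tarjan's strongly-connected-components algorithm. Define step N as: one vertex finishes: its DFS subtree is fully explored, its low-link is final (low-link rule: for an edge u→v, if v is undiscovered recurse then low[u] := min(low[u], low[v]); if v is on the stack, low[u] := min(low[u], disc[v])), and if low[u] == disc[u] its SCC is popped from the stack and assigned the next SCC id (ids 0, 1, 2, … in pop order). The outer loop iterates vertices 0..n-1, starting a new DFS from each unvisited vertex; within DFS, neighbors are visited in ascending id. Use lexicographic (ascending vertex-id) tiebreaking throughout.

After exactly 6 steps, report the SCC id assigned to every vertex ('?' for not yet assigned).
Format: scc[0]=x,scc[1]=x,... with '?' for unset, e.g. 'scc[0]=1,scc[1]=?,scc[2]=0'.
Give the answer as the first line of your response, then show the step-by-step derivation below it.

scc[0]=0,scc[1]=2,scc[2]=2,scc[3]=3,scc[4]=2,scc[5]=?,scc[6]=1,scc[7]=?

step 1: low=(low[0]=0,low[1]=?,low[2]=?,low[3]=?,low[4]=?,low[5]=?,low[6]=?,low[7]=?); scc=(scc[0]=0,scc[1]=?,scc[2]=?,scc[3]=?,scc[4]=?,scc[5]=?,scc[6]=?,scc[7]=?)
step 2: low=(low[0]=0,low[1]=1,low[2]=1,low[3]=?,low[4]=1,low[5]=?,low[6]=?,low[7]=?); scc=(scc[0]=0,scc[1]=?,scc[2]=?,scc[3]=?,scc[4]=?,scc[5]=?,scc[6]=?,scc[7]=?)
step 3: low=(low[0]=0,low[1]=1,low[2]=1,low[3]=?,low[4]=1,low[5]=?,low[6]=?,low[7]=?); scc=(scc[0]=0,scc[1]=?,scc[2]=?,scc[3]=?,scc[4]=?,scc[5]=?,scc[6]=?,scc[7]=?)
step 4: low=(low[0]=0,low[1]=1,low[2]=1,low[3]=?,low[4]=1,low[5]=?,low[6]=4,low[7]=?); scc=(scc[0]=0,scc[1]=?,scc[2]=?,scc[3]=?,scc[4]=?,scc[5]=?,scc[6]=1,scc[7]=?)
step 5: low=(low[0]=0,low[1]=1,low[2]=1,low[3]=?,low[4]=1,low[5]=?,low[6]=4,low[7]=?); scc=(scc[0]=0,scc[1]=2,scc[2]=2,scc[3]=?,scc[4]=2,scc[5]=?,scc[6]=1,scc[7]=?)
step 6: low=(low[0]=0,low[1]=1,low[2]=1,low[3]=5,low[4]=1,low[5]=?,low[6]=4,low[7]=?); scc=(scc[0]=0,scc[1]=2,scc[2]=2,scc[3]=3,scc[4]=2,scc[5]=?,scc[6]=1,scc[7]=?)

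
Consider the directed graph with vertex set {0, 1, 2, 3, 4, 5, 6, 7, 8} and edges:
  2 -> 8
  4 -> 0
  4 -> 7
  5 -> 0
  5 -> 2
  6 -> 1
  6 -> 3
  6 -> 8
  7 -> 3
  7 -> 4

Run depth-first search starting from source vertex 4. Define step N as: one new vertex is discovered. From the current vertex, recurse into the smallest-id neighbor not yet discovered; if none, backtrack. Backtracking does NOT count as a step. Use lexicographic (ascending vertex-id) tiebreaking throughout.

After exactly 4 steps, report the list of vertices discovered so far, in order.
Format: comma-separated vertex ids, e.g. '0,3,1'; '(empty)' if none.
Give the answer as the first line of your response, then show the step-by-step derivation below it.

4,0,7,3

step 1: discover 4; path=4; order=4
step 2: discover 0; path=4>0; order=4,0
step 3: discover 7; path=4>7; order=4,0,7
step 4: discover 3; path=4>7>3; order=4,0,7,3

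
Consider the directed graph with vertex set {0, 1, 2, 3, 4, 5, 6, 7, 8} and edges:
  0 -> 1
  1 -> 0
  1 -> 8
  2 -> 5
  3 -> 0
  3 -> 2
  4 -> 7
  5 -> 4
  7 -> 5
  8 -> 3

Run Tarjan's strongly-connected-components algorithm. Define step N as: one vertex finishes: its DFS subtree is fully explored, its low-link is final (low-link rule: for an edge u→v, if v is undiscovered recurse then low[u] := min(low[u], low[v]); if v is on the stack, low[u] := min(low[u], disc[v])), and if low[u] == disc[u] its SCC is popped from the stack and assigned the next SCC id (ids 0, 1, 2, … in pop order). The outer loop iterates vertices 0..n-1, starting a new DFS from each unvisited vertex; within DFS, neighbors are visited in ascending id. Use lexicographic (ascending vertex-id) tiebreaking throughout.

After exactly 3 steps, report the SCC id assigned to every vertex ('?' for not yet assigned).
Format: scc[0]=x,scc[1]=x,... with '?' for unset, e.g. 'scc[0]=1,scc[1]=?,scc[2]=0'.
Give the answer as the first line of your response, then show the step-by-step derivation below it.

scc[0]=?,scc[1]=?,scc[2]=?,scc[3]=?,scc[4]=0,scc[5]=0,scc[6]=?,scc[7]=0,scc[8]=?

step 1: low=(low[0]=0,low[1]=0,low[2]=4,low[3]=0,low[4]=6,low[5]=5,low[6]=?,low[7]=5,low[8]=2); scc=(scc[0]=?,scc[1]=?,scc[2]=?,scc[3]=?,scc[4]=?,scc[5]=?,scc[6]=?,scc[7]=?,scc[8]=?)
step 2: low=(low[0]=0,low[1]=0,low[2]=4,low[3]=0,low[4]=5,low[5]=5,low[6]=?,low[7]=5,low[8]=2); scc=(scc[0]=?,scc[1]=?,scc[2]=?,scc[3]=?,scc[4]=?,scc[5]=?,scc[6]=?,scc[7]=?,scc[8]=?)
step 3: low=(low[0]=0,low[1]=0,low[2]=4,low[3]=0,low[4]=5,low[5]=5,low[6]=?,low[7]=5,low[8]=2); scc=(scc[0]=?,scc[1]=?,scc[2]=?,scc[3]=?,scc[4]=0,scc[5]=0,scc[6]=?,scc[7]=0,scc[8]=?)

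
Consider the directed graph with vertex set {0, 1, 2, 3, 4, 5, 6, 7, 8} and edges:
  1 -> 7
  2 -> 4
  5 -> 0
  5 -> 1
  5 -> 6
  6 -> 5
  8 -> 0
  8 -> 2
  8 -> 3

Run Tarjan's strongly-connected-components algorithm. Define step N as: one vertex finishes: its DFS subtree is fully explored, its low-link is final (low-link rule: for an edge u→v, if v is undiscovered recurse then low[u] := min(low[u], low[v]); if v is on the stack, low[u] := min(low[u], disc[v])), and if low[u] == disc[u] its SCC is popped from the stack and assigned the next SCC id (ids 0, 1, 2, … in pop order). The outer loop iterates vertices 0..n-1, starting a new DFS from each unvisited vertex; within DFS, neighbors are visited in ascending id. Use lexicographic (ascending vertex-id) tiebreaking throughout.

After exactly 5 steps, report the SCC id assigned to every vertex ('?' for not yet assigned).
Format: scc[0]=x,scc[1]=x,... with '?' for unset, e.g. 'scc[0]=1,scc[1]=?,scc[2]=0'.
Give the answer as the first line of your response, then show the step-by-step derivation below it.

scc[0]=0,scc[1]=2,scc[2]=4,scc[3]=?,scc[4]=3,scc[5]=?,scc[6]=?,scc[7]=1,scc[8]=?

step 1: low=(low[0]=0,low[1]=?,low[2]=?,low[3]=?,low[4]=?,low[5]=?,low[6]=?,low[7]=?,low[8]=?); scc=(scc[0]=0,scc[1]=?,scc[2]=?,scc[3]=?,scc[4]=?,scc[5]=?,scc[6]=?,scc[7]=?,scc[8]=?)
step 2: low=(low[0]=0,low[1]=1,low[2]=?,low[3]=?,low[4]=?,low[5]=?,low[6]=?,low[7]=2,low[8]=?); scc=(scc[0]=0,scc[1]=?,scc[2]=?,scc[3]=?,scc[4]=?,scc[5]=?,scc[6]=?,scc[7]=1,scc[8]=?)
step 3: low=(low[0]=0,low[1]=1,low[2]=?,low[3]=?,low[4]=?,low[5]=?,low[6]=?,low[7]=2,low[8]=?); scc=(scc[0]=0,scc[1]=2,scc[2]=?,scc[3]=?,scc[4]=?,scc[5]=?,scc[6]=?,scc[7]=1,scc[8]=?)
step 4: low=(low[0]=0,low[1]=1,low[2]=3,low[3]=?,low[4]=4,low[5]=?,low[6]=?,low[7]=2,low[8]=?); scc=(scc[0]=0,scc[1]=2,scc[2]=?,scc[3]=?,scc[4]=3,scc[5]=?,scc[6]=?,scc[7]=1,scc[8]=?)
step 5: low=(low[0]=0,low[1]=1,low[2]=3,low[3]=?,low[4]=4,low[5]=?,low[6]=?,low[7]=2,low[8]=?); scc=(scc[0]=0,scc[1]=2,scc[2]=4,scc[3]=?,scc[4]=3,scc[5]=?,scc[6]=?,scc[7]=1,scc[8]=?)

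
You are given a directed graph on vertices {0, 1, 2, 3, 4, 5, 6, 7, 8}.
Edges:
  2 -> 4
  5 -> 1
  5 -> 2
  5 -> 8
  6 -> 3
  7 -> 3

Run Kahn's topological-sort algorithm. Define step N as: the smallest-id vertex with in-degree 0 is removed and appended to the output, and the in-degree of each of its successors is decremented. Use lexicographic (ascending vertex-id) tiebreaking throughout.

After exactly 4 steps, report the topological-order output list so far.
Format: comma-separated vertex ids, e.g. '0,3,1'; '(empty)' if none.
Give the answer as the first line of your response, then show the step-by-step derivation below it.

0,5,1,2

step 1: output 0; order=[0]; indeg=(0,1,1,2,1,0,0,0,1)
step 2: output 5; order=[0,5]; indeg=(0,0,0,2,1,0,0,0,0)
step 3: output 1; order=[0,5,1]; indeg=(0,0,0,2,1,0,0,0,0)
step 4: output 2; order=[0,5,1,2]; indeg=(0,0,0,2,0,0,0,0,0)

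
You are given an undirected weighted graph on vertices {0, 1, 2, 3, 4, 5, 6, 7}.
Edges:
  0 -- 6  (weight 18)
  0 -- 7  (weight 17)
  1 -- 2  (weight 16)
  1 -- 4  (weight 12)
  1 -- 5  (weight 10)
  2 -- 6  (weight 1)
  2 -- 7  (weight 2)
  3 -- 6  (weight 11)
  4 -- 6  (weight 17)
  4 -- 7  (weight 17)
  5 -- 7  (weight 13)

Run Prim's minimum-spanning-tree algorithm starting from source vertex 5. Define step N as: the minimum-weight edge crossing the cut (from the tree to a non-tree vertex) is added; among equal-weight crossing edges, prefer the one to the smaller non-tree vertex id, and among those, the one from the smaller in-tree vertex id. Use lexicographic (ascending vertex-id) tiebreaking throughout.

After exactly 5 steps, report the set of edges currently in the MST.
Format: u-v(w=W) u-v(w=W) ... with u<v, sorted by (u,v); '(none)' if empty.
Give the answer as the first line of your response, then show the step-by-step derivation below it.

1-4(w=12) 1-5(w=10) 2-6(w=1) 2-7(w=2) 5-7(w=13)

step 1: add edge 1-5 (w=10); MST = {1-5(w=10)}
step 2: add edge 1-4 (w=12); MST = {1-4(w=12) 1-5(w=10)}
step 3: add edge 5-7 (w=13); MST = {1-4(w=12) 1-5(w=10) 5-7(w=13)}
step 4: add edge 2-7 (w=2); MST = {1-4(w=12) 1-5(w=10) 2-7(w=2) 5-7(w=13)}
step 5: add edge 2-6 (w=1); MST = {1-4(w=12) 1-5(w=10) 2-6(w=1) 2-7(w=2) 5-7(w=13)}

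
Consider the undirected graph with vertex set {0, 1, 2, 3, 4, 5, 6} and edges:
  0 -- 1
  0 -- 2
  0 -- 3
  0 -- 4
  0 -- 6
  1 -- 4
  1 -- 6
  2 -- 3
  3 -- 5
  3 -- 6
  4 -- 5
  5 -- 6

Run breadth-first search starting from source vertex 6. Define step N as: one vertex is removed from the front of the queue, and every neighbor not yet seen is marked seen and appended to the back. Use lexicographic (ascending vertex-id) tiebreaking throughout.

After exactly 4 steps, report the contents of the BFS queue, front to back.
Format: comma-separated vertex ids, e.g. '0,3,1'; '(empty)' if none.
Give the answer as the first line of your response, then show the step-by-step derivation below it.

5,2,4

step 1: dequeue 6; queue=[0,1,3,5]; order=6
step 2: dequeue 0; queue=[1,3,5,2,4]; order=6,0
step 3: dequeue 1; queue=[3,5,2,4]; order=6,0,1
step 4: dequeue 3; queue=[5,2,4]; order=6,0,1,3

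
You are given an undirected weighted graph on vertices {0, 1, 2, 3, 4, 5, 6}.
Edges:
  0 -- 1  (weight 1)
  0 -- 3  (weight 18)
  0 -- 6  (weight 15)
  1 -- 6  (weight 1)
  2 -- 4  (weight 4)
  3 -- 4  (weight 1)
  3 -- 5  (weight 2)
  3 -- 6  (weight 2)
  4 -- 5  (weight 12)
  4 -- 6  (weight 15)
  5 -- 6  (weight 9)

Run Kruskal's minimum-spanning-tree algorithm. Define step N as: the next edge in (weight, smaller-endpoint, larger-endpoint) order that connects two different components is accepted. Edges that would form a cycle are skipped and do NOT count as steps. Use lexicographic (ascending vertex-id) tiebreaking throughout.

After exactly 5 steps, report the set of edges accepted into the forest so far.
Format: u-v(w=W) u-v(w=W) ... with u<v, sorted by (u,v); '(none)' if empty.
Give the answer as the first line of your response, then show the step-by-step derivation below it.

0-1(w=1) 1-6(w=1) 3-4(w=1) 3-5(w=2) 3-6(w=2)

step 1: add edge 0-1 (w=1); MST = {0-1(w=1)}
step 2: add edge 1-6 (w=1); MST = {0-1(w=1) 1-6(w=1)}
step 3: add edge 3-4 (w=1); MST = {0-1(w=1) 1-6(w=1) 3-4(w=1)}
step 4: add edge 3-5 (w=2); MST = {0-1(w=1) 1-6(w=1) 3-4(w=1) 3-5(w=2)}
step 5: add edge 3-6 (w=2); MST = {0-1(w=1) 1-6(w=1) 3-4(w=1) 3-5(w=2) 3-6(w=2)}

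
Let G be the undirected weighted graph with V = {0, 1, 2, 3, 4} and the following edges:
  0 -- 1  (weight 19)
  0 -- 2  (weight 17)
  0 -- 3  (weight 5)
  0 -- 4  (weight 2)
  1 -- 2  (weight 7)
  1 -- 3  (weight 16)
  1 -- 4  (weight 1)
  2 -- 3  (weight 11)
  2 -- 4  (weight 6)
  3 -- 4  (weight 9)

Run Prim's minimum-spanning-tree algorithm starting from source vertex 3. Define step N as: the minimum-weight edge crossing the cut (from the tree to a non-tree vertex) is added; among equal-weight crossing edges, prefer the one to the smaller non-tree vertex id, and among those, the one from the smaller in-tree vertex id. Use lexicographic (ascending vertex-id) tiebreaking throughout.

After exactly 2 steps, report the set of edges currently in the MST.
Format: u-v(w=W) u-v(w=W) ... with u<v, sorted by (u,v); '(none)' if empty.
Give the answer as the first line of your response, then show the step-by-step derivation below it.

0-3(w=5) 0-4(w=2)

step 1: add edge 0-3 (w=5); MST = {0-3(w=5)}
step 2: add edge 0-4 (w=2); MST = {0-3(w=5) 0-4(w=2)}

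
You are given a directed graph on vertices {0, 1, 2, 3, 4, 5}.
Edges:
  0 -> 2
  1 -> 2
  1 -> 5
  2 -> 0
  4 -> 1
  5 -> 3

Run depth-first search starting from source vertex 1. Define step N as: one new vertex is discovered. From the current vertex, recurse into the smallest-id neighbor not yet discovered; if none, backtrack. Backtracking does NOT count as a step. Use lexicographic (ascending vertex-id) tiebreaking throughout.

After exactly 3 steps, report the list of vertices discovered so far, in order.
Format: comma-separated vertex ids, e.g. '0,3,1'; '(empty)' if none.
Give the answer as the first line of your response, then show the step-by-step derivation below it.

1,2,0

step 1: discover 1; path=1; order=1
step 2: discover 2; path=1>2; order=1,2
step 3: discover 0; path=1>2>0; order=1,2,0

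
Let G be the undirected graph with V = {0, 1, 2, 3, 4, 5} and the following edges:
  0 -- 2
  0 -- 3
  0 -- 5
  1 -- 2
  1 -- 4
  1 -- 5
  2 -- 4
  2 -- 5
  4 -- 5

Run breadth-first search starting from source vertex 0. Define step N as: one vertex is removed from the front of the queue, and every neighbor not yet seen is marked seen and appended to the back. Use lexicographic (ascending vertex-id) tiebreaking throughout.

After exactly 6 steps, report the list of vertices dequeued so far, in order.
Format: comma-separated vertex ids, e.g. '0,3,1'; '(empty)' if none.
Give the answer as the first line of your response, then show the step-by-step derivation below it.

0,2,3,5,1,4

step 1: dequeue 0; queue=[2,3,5]; order=0
step 2: dequeue 2; queue=[3,5,1,4]; order=0,2
step 3: dequeue 3; queue=[5,1,4]; order=0,2,3
step 4: dequeue 5; queue=[1,4]; order=0,2,3,5
step 5: dequeue 1; queue=[4]; order=0,2,3,5,1
step 6: dequeue 4; queue=[(empty)]; order=0,2,3,5,1,4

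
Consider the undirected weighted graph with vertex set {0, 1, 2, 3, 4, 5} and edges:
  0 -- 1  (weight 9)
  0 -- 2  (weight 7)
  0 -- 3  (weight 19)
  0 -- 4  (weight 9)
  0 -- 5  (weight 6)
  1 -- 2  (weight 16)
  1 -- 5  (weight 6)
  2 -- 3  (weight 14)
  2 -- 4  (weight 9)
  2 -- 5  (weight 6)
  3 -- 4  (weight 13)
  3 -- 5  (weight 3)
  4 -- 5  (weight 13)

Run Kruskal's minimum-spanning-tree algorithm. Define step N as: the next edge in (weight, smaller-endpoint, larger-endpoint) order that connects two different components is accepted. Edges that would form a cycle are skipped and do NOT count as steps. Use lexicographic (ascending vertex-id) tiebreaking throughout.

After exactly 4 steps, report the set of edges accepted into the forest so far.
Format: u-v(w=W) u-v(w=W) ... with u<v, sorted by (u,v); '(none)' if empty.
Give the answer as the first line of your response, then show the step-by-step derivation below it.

0-5(w=6) 1-5(w=6) 2-5(w=6) 3-5(w=3)

step 1: add edge 3-5 (w=3); MST = {3-5(w=3)}
step 2: add edge 0-5 (w=6); MST = {0-5(w=6) 3-5(w=3)}
step 3: add edge 1-5 (w=6); MST = {0-5(w=6) 1-5(w=6) 3-5(w=3)}
step 4: add edge 2-5 (w=6); MST = {0-5(w=6) 1-5(w=6) 2-5(w=6) 3-5(w=3)}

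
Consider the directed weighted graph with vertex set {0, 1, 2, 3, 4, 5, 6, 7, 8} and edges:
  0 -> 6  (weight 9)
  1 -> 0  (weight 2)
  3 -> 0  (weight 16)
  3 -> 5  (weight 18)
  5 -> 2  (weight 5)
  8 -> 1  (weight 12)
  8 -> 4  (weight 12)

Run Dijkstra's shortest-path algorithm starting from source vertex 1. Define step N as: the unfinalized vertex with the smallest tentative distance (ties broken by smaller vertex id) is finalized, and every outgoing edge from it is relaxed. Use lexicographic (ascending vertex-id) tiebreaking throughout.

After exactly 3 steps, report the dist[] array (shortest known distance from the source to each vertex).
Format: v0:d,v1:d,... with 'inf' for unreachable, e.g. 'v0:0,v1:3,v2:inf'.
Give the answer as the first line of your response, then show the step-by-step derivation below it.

v0:2,v1:0,v2:inf,v3:inf,v4:inf,v5:inf,v6:11,v7:inf,v8:inf

step 1: dist = v0:2,v1:0,v2:inf,v3:inf,v4:inf,v5:inf,v6:inf,v7:inf,v8:inf
step 2: dist = v0:2,v1:0,v2:inf,v3:inf,v4:inf,v5:inf,v6:11,v7:inf,v8:inf
step 3: dist = v0:2,v1:0,v2:inf,v3:inf,v4:inf,v5:inf,v6:11,v7:inf,v8:inf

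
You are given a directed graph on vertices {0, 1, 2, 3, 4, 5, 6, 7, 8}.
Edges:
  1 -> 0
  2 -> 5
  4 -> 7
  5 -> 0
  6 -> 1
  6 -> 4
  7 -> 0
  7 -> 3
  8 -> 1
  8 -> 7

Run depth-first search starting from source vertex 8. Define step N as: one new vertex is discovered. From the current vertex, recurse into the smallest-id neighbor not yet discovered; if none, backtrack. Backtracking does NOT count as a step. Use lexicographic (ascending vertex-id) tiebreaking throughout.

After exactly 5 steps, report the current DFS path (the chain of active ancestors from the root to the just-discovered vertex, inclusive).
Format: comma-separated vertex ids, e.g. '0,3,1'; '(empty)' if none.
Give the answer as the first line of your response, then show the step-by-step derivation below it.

8,7,3

step 1: discover 8; path=8; order=8
step 2: discover 1; path=8>1; order=8,1
step 3: discover 0; path=8>1>0; order=8,1,0
step 4: discover 7; path=8>7; order=8,1,0,7
step 5: discover 3; path=8>7>3; order=8,1,0,7,3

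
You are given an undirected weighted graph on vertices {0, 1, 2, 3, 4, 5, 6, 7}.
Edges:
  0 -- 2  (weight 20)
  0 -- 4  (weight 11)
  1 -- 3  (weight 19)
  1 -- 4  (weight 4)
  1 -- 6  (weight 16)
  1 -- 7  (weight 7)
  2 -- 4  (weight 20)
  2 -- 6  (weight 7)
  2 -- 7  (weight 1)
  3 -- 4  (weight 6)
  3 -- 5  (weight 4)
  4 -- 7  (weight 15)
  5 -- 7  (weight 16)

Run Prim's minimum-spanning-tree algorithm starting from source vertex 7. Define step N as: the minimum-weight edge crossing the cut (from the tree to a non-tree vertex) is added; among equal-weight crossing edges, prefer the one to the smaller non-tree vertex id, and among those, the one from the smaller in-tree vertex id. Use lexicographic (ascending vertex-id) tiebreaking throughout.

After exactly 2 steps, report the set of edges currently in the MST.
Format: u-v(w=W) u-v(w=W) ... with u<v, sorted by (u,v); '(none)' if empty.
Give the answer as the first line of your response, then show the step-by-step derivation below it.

1-7(w=7) 2-7(w=1)

step 1: add edge 2-7 (w=1); MST = {2-7(w=1)}
step 2: add edge 1-7 (w=7); MST = {1-7(w=7) 2-7(w=1)}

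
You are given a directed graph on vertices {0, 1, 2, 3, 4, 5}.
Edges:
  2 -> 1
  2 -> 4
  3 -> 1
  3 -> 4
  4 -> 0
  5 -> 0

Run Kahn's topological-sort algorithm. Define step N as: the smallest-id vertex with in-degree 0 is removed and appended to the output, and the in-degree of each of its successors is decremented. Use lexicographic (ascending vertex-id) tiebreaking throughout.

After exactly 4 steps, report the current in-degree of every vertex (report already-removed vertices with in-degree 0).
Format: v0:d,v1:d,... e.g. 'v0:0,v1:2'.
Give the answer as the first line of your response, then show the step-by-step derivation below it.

v0:1,v1:0,v2:0,v3:0,v4:0,v5:0

step 1: output 2; order=[2]; indeg=(2,1,0,0,1,0)
step 2: output 3; order=[2,3]; indeg=(2,0,0,0,0,0)
step 3: output 1; order=[2,3,1]; indeg=(2,0,0,0,0,0)
step 4: output 4; order=[2,3,1,4]; indeg=(1,0,0,0,0,0)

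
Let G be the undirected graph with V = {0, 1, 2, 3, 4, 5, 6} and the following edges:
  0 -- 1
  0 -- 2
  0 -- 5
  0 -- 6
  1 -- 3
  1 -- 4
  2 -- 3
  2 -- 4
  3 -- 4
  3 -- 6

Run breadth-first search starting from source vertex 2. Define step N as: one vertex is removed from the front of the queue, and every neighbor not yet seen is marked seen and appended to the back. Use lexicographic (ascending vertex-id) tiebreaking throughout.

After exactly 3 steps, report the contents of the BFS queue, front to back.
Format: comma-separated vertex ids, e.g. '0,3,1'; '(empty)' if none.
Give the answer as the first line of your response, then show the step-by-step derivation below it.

4,1,5,6

step 1: dequeue 2; queue=[0,3,4]; order=2
step 2: dequeue 0; queue=[3,4,1,5,6]; order=2,0
step 3: dequeue 3; queue=[4,1,5,6]; order=2,0,3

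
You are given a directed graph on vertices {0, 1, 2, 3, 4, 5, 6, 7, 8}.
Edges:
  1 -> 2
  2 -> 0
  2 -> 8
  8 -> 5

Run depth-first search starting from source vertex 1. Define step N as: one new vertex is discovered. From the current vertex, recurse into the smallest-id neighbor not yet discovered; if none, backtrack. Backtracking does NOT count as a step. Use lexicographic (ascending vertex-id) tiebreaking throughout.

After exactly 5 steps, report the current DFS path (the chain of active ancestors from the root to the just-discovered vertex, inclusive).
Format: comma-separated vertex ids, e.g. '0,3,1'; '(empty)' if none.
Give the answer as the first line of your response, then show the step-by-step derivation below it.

1,2,8,5

step 1: discover 1; path=1; order=1
step 2: discover 2; path=1>2; order=1,2
step 3: discover 0; path=1>2>0; order=1,2,0
step 4: discover 8; path=1>2>8; order=1,2,0,8
step 5: discover 5; path=1>2>8>5; order=1,2,0,8,5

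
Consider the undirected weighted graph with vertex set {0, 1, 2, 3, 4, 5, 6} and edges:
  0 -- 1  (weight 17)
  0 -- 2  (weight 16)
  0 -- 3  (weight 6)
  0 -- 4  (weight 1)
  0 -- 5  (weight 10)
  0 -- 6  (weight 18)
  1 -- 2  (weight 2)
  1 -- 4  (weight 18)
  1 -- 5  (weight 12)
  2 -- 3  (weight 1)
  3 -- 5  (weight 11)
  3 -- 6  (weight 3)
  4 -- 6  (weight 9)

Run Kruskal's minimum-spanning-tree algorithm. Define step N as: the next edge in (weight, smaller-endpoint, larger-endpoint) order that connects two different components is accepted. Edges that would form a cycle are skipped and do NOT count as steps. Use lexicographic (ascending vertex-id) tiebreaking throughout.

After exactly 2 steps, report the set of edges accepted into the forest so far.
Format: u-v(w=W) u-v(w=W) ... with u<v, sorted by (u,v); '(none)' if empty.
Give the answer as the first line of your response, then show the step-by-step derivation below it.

0-4(w=1) 2-3(w=1)

step 1: add edge 0-4 (w=1); MST = {0-4(w=1)}
step 2: add edge 2-3 (w=1); MST = {0-4(w=1) 2-3(w=1)}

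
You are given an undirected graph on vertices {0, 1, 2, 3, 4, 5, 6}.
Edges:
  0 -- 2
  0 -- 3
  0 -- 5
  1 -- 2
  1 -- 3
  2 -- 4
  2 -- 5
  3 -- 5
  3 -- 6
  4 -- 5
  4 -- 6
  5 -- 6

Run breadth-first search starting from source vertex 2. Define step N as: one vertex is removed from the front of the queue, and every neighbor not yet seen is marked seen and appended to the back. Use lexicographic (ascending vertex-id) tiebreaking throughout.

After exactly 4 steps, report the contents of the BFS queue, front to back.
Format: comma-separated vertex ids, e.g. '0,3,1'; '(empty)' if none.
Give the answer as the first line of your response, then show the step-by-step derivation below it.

5,3,6

step 1: dequeue 2; queue=[0,1,4,5]; order=2
step 2: dequeue 0; queue=[1,4,5,3]; order=2,0
step 3: dequeue 1; queue=[4,5,3]; order=2,0,1
step 4: dequeue 4; queue=[5,3,6]; order=2,0,1,4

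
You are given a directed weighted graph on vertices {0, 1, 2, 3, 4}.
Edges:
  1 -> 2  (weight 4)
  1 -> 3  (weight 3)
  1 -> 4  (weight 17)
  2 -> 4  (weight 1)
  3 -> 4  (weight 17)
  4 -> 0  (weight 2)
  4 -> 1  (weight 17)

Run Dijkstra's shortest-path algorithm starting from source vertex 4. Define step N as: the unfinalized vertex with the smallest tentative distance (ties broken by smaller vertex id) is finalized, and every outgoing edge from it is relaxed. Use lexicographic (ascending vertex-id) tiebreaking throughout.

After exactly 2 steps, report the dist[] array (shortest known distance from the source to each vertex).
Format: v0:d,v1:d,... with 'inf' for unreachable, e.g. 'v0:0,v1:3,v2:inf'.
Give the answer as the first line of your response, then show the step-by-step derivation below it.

v0:2,v1:17,v2:inf,v3:inf,v4:0

step 1: dist = v0:2,v1:17,v2:inf,v3:inf,v4:0
step 2: dist = v0:2,v1:17,v2:inf,v3:inf,v4:0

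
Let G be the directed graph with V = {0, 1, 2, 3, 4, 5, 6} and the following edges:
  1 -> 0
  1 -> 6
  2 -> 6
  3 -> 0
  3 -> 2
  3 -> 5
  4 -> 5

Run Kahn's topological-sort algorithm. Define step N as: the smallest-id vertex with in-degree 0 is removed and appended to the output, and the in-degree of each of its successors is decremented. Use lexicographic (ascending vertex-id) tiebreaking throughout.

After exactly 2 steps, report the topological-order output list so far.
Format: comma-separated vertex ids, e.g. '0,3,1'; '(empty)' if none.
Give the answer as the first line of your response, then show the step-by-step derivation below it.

1,3

step 1: output 1; order=[1]; indeg=(1,0,1,0,0,2,1)
step 2: output 3; order=[1,3]; indeg=(0,0,0,0,0,1,1)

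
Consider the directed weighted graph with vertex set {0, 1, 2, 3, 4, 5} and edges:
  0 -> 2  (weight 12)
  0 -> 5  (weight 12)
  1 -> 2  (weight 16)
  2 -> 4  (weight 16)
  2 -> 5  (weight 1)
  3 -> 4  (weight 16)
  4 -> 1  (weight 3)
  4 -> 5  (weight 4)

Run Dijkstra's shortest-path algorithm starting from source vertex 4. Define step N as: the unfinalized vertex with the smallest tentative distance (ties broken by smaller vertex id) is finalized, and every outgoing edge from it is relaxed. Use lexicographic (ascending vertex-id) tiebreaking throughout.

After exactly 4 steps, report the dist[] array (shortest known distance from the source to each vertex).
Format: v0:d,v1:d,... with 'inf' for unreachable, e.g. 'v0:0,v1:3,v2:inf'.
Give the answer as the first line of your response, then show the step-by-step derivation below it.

v0:inf,v1:3,v2:19,v3:inf,v4:0,v5:4

step 1: dist = v0:inf,v1:3,v2:inf,v3:inf,v4:0,v5:4
step 2: dist = v0:inf,v1:3,v2:19,v3:inf,v4:0,v5:4
step 3: dist = v0:inf,v1:3,v2:19,v3:inf,v4:0,v5:4
step 4: dist = v0:inf,v1:3,v2:19,v3:inf,v4:0,v5:4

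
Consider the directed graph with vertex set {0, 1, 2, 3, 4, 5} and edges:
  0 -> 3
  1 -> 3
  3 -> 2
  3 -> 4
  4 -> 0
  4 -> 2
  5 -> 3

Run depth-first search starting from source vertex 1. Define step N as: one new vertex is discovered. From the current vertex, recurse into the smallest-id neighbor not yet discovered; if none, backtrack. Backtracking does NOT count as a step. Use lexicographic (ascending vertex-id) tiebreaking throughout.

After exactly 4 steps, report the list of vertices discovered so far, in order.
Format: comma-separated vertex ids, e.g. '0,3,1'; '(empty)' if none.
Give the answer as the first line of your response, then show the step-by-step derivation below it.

1,3,2,4

step 1: discover 1; path=1; order=1
step 2: discover 3; path=1>3; order=1,3
step 3: discover 2; path=1>3>2; order=1,3,2
step 4: discover 4; path=1>3>4; order=1,3,2,4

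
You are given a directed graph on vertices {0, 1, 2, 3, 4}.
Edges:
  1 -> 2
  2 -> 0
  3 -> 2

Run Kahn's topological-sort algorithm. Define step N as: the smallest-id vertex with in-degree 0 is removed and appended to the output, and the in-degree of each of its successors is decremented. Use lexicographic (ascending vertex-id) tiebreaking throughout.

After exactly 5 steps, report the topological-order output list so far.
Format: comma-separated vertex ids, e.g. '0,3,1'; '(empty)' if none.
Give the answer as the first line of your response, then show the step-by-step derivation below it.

1,3,2,0,4

step 1: output 1; order=[1]; indeg=(1,0,1,0,0)
step 2: output 3; order=[1,3]; indeg=(1,0,0,0,0)
step 3: output 2; order=[1,3,2]; indeg=(0,0,0,0,0)
step 4: output 0; order=[1,3,2,0]; indeg=(0,0,0,0,0)
step 5: output 4; order=[1,3,2,0,4]; indeg=(0,0,0,0,0)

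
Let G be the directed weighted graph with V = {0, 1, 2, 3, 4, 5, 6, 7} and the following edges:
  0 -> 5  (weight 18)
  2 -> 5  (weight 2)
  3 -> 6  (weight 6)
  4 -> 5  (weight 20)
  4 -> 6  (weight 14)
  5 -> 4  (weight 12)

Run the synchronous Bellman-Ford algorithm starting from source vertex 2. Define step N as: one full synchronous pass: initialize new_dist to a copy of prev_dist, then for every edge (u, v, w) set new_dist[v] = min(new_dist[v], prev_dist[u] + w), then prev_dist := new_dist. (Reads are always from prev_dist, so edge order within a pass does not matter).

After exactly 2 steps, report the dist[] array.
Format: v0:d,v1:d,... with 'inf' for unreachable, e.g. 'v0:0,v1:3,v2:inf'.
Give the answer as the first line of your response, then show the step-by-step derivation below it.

v0:inf,v1:inf,v2:0,v3:inf,v4:14,v5:2,v6:inf,v7:inf

step 1: dist = v0:inf,v1:inf,v2:0,v3:inf,v4:inf,v5:2,v6:inf,v7:inf
step 2: dist = v0:inf,v1:inf,v2:0,v3:inf,v4:14,v5:2,v6:inf,v7:inf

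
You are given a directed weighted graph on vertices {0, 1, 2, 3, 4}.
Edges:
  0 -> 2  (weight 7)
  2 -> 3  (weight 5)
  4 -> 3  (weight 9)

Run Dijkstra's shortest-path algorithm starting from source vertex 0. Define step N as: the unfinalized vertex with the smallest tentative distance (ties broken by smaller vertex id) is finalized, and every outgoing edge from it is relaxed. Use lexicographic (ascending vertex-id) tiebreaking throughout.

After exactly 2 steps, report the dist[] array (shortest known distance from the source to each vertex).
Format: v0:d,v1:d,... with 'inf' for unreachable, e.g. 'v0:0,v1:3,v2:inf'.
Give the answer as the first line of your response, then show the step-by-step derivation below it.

v0:0,v1:inf,v2:7,v3:12,v4:inf

step 1: dist = v0:0,v1:inf,v2:7,v3:inf,v4:inf
step 2: dist = v0:0,v1:inf,v2:7,v3:12,v4:inf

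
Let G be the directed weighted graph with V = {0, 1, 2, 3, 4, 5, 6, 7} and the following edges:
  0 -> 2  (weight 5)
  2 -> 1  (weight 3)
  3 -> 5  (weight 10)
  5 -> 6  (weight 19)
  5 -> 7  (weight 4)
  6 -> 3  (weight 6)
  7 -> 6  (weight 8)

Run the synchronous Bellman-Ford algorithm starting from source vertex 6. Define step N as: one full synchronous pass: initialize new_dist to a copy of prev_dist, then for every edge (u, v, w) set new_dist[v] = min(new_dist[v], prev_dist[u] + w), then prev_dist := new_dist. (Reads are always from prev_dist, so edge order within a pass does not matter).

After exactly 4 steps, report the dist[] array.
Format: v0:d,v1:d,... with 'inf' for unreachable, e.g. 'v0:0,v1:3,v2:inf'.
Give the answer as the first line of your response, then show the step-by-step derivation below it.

v0:inf,v1:inf,v2:inf,v3:6,v4:inf,v5:16,v6:0,v7:20

step 1: dist = v0:inf,v1:inf,v2:inf,v3:6,v4:inf,v5:inf,v6:0,v7:inf
step 2: dist = v0:inf,v1:inf,v2:inf,v3:6,v4:inf,v5:16,v6:0,v7:inf
step 3: dist = v0:inf,v1:inf,v2:inf,v3:6,v4:inf,v5:16,v6:0,v7:20
step 4: dist = v0:inf,v1:inf,v2:inf,v3:6,v4:inf,v5:16,v6:0,v7:20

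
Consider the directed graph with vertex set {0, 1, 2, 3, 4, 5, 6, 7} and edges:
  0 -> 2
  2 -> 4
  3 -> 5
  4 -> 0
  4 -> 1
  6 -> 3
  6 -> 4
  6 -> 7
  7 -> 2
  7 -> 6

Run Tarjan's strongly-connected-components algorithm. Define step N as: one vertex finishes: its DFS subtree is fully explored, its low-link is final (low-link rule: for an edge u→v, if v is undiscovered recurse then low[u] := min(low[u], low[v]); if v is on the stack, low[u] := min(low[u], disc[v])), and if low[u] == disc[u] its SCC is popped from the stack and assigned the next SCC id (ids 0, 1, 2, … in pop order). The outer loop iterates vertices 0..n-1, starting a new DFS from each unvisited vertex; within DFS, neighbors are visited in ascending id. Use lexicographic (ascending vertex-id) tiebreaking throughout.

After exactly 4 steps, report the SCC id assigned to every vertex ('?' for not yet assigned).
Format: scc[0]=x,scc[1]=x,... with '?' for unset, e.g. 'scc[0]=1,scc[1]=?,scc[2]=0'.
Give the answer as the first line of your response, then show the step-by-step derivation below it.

scc[0]=1,scc[1]=0,scc[2]=1,scc[3]=?,scc[4]=1,scc[5]=?,scc[6]=?,scc[7]=?

step 1: low=(low[0]=0,low[1]=3,low[2]=1,low[3]=?,low[4]=0,low[5]=?,low[6]=?,low[7]=?); scc=(scc[0]=?,scc[1]=0,scc[2]=?,scc[3]=?,scc[4]=?,scc[5]=?,scc[6]=?,scc[7]=?)
step 2: low=(low[0]=0,low[1]=3,low[2]=1,low[3]=?,low[4]=0,low[5]=?,low[6]=?,low[7]=?); scc=(scc[0]=?,scc[1]=0,scc[2]=?,scc[3]=?,scc[4]=?,scc[5]=?,scc[6]=?,scc[7]=?)
step 3: low=(low[0]=0,low[1]=3,low[2]=0,low[3]=?,low[4]=0,low[5]=?,low[6]=?,low[7]=?); scc=(scc[0]=?,scc[1]=0,scc[2]=?,scc[3]=?,scc[4]=?,scc[5]=?,scc[6]=?,scc[7]=?)
step 4: low=(low[0]=0,low[1]=3,low[2]=0,low[3]=?,low[4]=0,low[5]=?,low[6]=?,low[7]=?); scc=(scc[0]=1,scc[1]=0,scc[2]=1,scc[3]=?,scc[4]=1,scc[5]=?,scc[6]=?,scc[7]=?)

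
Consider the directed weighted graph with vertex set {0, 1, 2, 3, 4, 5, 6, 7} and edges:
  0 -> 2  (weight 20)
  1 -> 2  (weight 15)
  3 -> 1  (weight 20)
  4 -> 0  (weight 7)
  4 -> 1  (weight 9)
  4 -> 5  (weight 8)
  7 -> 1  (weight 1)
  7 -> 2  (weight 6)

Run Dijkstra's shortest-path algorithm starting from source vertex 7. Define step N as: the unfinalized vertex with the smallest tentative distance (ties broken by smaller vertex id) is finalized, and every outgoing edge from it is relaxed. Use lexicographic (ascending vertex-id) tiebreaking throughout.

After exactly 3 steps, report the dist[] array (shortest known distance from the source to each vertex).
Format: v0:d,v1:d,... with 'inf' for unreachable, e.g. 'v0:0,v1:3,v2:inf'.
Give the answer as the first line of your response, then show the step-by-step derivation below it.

v0:inf,v1:1,v2:6,v3:inf,v4:inf,v5:inf,v6:inf,v7:0

step 1: dist = v0:inf,v1:1,v2:6,v3:inf,v4:inf,v5:inf,v6:inf,v7:0
step 2: dist = v0:inf,v1:1,v2:6,v3:inf,v4:inf,v5:inf,v6:inf,v7:0
step 3: dist = v0:inf,v1:1,v2:6,v3:inf,v4:inf,v5:inf,v6:inf,v7:0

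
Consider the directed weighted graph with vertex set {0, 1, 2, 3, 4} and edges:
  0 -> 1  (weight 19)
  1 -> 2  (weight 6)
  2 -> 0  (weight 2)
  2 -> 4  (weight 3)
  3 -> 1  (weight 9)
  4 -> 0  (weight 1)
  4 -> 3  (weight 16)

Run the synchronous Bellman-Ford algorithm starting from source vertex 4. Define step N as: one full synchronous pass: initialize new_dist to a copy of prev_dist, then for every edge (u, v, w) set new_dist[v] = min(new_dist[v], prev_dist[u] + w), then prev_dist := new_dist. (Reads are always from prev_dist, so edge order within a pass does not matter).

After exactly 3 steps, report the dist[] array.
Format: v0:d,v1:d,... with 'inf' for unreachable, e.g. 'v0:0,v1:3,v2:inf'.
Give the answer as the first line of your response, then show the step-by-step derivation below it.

v0:1,v1:20,v2:26,v3:16,v4:0

step 1: dist = v0:1,v1:inf,v2:inf,v3:16,v4:0
step 2: dist = v0:1,v1:20,v2:inf,v3:16,v4:0
step 3: dist = v0:1,v1:20,v2:26,v3:16,v4:0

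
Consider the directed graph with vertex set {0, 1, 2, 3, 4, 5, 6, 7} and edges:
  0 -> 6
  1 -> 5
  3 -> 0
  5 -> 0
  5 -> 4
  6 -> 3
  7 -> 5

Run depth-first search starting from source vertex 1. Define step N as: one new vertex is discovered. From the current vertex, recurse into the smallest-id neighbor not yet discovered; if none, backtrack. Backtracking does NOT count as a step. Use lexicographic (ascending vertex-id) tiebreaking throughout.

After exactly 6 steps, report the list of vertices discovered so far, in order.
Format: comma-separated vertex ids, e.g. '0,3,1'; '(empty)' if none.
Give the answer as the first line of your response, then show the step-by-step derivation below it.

1,5,0,6,3,4

step 1: discover 1; path=1; order=1
step 2: discover 5; path=1>5; order=1,5
step 3: discover 0; path=1>5>0; order=1,5,0
step 4: discover 6; path=1>5>0>6; order=1,5,0,6
step 5: discover 3; path=1>5>0>6>3; order=1,5,0,6,3
step 6: discover 4; path=1>5>4; order=1,5,0,6,3,4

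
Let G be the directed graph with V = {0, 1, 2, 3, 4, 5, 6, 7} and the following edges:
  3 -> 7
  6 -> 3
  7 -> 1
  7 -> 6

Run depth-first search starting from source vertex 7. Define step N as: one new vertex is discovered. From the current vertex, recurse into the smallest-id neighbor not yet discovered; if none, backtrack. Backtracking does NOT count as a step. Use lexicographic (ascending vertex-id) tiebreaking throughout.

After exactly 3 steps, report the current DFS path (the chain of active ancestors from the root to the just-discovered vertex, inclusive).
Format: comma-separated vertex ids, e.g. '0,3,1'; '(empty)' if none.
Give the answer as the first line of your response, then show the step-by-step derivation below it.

7,6

step 1: discover 7; path=7; order=7
step 2: discover 1; path=7>1; order=7,1
step 3: discover 6; path=7>6; order=7,1,6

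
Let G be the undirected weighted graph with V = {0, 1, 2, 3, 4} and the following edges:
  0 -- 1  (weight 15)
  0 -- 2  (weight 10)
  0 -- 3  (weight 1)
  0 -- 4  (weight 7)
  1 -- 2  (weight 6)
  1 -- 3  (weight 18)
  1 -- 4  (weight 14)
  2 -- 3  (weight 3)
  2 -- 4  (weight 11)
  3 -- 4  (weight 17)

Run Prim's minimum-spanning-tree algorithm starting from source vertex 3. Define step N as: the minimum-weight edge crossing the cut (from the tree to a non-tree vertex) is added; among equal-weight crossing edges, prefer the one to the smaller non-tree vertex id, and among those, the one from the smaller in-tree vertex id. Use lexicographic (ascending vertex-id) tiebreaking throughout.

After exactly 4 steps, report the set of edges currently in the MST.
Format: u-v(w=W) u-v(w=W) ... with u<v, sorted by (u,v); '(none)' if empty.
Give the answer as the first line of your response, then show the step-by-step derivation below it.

0-3(w=1) 0-4(w=7) 1-2(w=6) 2-3(w=3)

step 1: add edge 0-3 (w=1); MST = {0-3(w=1)}
step 2: add edge 2-3 (w=3); MST = {0-3(w=1) 2-3(w=3)}
step 3: add edge 1-2 (w=6); MST = {0-3(w=1) 1-2(w=6) 2-3(w=3)}
step 4: add edge 0-4 (w=7); MST = {0-3(w=1) 0-4(w=7) 1-2(w=6) 2-3(w=3)}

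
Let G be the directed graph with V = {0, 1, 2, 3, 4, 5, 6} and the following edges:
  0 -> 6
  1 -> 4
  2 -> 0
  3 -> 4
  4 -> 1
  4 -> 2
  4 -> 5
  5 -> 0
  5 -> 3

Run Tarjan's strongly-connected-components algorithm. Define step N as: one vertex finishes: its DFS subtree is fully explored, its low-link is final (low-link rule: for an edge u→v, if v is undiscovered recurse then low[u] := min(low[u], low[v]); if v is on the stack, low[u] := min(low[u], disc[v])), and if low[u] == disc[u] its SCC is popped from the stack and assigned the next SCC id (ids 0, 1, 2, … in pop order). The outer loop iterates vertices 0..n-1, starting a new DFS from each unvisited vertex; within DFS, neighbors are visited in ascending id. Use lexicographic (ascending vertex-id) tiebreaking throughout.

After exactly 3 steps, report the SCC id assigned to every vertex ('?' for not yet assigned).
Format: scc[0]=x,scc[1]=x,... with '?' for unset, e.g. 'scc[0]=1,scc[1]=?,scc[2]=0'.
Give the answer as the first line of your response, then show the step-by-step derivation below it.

scc[0]=1,scc[1]=?,scc[2]=2,scc[3]=?,scc[4]=?,scc[5]=?,scc[6]=0

step 1: low=(low[0]=0,low[1]=?,low[2]=?,low[3]=?,low[4]=?,low[5]=?,low[6]=1); scc=(scc[0]=?,scc[1]=?,scc[2]=?,scc[3]=?,scc[4]=?,scc[5]=?,scc[6]=0)
step 2: low=(low[0]=0,low[1]=?,low[2]=?,low[3]=?,low[4]=?,low[5]=?,low[6]=1); scc=(scc[0]=1,scc[1]=?,scc[2]=?,scc[3]=?,scc[4]=?,scc[5]=?,scc[6]=0)
step 3: low=(low[0]=0,low[1]=2,low[2]=4,low[3]=?,low[4]=2,low[5]=?,low[6]=1); scc=(scc[0]=1,scc[1]=?,scc[2]=2,scc[3]=?,scc[4]=?,scc[5]=?,scc[6]=0)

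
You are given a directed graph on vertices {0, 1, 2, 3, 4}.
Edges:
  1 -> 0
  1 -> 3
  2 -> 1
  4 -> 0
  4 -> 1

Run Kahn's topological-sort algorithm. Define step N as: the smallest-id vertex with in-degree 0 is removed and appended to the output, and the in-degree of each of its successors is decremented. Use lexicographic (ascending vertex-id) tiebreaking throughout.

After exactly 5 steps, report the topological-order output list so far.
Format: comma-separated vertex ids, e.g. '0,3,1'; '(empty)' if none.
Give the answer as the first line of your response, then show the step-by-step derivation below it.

2,4,1,0,3

step 1: output 2; order=[2]; indeg=(2,1,0,1,0)
step 2: output 4; order=[2,4]; indeg=(1,0,0,1,0)
step 3: output 1; order=[2,4,1]; indeg=(0,0,0,0,0)
step 4: output 0; order=[2,4,1,0]; indeg=(0,0,0,0,0)
step 5: output 3; order=[2,4,1,0,3]; indeg=(0,0,0,0,0)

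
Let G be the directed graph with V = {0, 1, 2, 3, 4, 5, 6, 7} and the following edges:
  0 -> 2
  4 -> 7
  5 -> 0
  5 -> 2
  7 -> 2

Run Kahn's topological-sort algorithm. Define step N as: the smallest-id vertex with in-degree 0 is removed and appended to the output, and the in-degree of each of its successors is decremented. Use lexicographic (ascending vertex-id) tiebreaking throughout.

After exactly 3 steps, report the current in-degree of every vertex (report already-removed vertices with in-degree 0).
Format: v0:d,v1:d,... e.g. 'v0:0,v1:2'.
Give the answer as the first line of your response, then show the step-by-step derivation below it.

v0:1,v1:0,v2:3,v3:0,v4:0,v5:0,v6:0,v7:0

step 1: output 1; order=[1]; indeg=(1,0,3,0,0,0,0,1)
step 2: output 3; order=[1,3]; indeg=(1,0,3,0,0,0,0,1)
step 3: output 4; order=[1,3,4]; indeg=(1,0,3,0,0,0,0,0)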